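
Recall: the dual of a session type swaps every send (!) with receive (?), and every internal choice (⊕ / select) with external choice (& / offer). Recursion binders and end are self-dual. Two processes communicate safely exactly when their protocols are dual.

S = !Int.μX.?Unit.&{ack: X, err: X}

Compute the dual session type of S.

!Int → ?Int
  μX → μX  (binder kept)
    ?Unit → !Unit
      &{ack,err} → ⊕{ack,err}  (external→internal)
        • ack:
          X self-dual
        • err:
          X self-dual

?Int.μX.!Unit.⊕{ack: X, err: X}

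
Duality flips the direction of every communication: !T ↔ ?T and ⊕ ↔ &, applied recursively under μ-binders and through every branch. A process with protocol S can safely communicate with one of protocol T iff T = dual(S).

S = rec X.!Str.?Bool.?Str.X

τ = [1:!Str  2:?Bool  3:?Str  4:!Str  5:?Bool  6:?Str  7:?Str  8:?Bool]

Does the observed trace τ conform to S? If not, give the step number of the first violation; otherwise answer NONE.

[1] !Str  ok  residual = ?Bool.?Str.rec X.…
[2] ?Bool  ok  residual = ?Str.rec X.…
[3] ?Str  ok  residual = rec X.…
[4] !Str  ok  residual = ?Bool.?Str.rec X.…
[5] ?Bool  ok  residual = ?Str.rec X.…
[6] ?Str  ok  residual = rec X.…
[7] got ?Str, protocol expects !Str  ✗

7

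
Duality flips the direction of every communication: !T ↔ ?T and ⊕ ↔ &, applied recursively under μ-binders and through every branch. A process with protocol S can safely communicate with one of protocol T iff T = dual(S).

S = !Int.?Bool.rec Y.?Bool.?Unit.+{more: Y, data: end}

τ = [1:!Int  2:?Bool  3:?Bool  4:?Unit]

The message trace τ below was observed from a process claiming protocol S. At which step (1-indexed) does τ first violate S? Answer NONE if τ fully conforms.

NONE

step 1: !Int  match  now at ?Bool.rec Y.…
step 2: ?Bool  match  now at rec Y.…
step 3: ?Bool  match  now at ?Unit.+{more: rec Y.…, data: end}
step 4: ?Unit  match  now at +{more: rec Y.…, data: end}
τ conforms to S (length 4)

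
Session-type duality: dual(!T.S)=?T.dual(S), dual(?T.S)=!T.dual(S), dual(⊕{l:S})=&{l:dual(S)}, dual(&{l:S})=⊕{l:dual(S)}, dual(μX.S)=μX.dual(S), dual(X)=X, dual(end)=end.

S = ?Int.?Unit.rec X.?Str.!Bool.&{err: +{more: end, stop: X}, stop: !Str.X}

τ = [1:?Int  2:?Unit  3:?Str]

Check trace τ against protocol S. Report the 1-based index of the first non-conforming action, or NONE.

[1] ?Int  match  state: ?Unit.rec X.…
[2] ?Unit  match  state: rec X.…
[3] ?Str  match  state: !Bool.&{err: +{more: end, stop: rec X.…}, stop: !Str.rec X.…}
τ conforms to S (length 3)

NONE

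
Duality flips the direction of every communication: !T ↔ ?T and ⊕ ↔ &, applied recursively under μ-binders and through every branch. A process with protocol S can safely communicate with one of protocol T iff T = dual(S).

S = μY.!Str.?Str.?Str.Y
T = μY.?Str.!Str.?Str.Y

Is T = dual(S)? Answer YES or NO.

μY vs μY  ✓ (rec unchanged)
  !Str vs ?Str  ✓
    ?Str vs !Str  ✓
      ?Str vs ?Str  ✗ same direction on both sides — not dual

NO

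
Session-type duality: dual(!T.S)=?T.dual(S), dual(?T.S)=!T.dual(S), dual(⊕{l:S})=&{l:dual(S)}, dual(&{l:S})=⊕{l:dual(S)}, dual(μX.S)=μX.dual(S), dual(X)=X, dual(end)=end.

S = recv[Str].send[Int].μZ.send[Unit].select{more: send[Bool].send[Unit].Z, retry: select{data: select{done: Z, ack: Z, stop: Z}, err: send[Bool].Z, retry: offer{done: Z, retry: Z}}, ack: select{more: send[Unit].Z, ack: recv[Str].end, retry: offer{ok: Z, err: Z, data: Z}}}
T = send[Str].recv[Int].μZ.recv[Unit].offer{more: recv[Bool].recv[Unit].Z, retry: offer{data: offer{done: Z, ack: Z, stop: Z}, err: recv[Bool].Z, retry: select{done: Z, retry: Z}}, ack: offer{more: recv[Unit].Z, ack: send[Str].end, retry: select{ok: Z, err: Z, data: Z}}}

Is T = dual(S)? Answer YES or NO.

recv[Str] vs send[Str]  ✓
  send[Int] vs recv[Int]  ✓
    μZ vs μZ  ✓ (binder kept)
      send[Unit] vs recv[Unit]  ✓
        select{more,retry,ack} vs offer{more,retry,ack}  ✓ labels match
          case more:
            send[Bool] vs recv[Bool]  ✓
              send[Unit] vs recv[Unit]  ✓
                Z vs Z  ✓
          case retry:
            select{data,err,retry} vs offer{data,err,retry}  ✓ labels match
              case data:
                select{done,ack,stop} vs offer{done,ack,stop}  ✓ labels match
                  case done:
                    Z vs Z  ✓
                  case ack:
                    Z vs Z  ✓
                  case stop:
                    Z vs Z  ✓
              case err:
                send[Bool] vs recv[Bool]  ✓
                  Z vs Z  ✓
              case retry:
                offer{done,retry} vs select{done,retry}  ✓ labels match
                  case done:
                    Z vs Z  ✓
                  case retry:
                    Z vs Z  ✓
          case ack:
            select{more,ack,retry} vs offer{more,ack,retry}  ✓ labels match
              case more:
                send[Unit] vs recv[Unit]  ✓
                  Z vs Z  ✓
              case ack:
                recv[Str] vs send[Str]  ✓
                  end vs end  ✓
              case retry:
                offer{ok,err,data} vs select{ok,err,data}  ✓ labels match
                  case ok:
                    Z vs Z  ✓
                  case err:
                    Z vs Z  ✓
                  case data:
                    Z vs Z  ✓

YES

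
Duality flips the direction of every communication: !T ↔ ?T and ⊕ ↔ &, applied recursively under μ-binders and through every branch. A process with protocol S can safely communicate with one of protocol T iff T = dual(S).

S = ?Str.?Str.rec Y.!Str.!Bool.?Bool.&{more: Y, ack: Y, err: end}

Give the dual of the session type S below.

?Str ↦ !Str
  ?Str ↦ !Str
    rec Y ↦ rec Y  (rec unchanged)
      !Str ↦ ?Str
        !Bool ↦ ?Bool
          ?Bool ↦ !Bool
            &{more,ack,err} ↦ +{more,ack,err}  (&→⊕)
              case more:
                Y self-dual
              case ack:
                Y self-dual
              case err:
                end self-dual

!Str.!Str.rec Y.?Str.?Bool.!Bool.+{more: Y, ack: Y, err: end}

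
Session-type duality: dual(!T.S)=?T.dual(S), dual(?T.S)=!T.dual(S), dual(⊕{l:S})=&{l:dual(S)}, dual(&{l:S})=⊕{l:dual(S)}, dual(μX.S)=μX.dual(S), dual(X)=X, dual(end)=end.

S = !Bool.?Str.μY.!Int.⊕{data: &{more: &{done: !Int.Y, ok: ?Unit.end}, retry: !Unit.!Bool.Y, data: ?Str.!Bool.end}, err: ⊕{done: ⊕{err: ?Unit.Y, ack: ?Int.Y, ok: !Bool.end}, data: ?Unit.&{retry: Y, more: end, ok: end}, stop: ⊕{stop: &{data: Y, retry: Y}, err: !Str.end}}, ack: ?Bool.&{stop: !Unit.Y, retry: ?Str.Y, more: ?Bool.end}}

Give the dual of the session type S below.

!Bool → ?Bool
  ?Str → !Str
    μY → μY  (μ self-dual)
      !Int → ?Int
        ⊕{data,err,ack} → &{data,err,ack}  (internal→external)
          • data:
            &{more,retry,data} → ⊕{more,retry,data}  (&→⊕)
              • more:
                &{done,ok} → ⊕{done,ok}  (&→⊕)
                  • done:
                    !Int → ?Int
                      dual(Y) = Y
                  • ok:
                    ?Unit → !Unit
                      dual(end) = end
              • retry:
                !Unit → ?Unit
                  !Bool → ?Bool
                    dual(Y) = Y
              • data:
                ?Str → !Str
                  !Bool → ?Bool
                    dual(end) = end
          • err:
            ⊕{done,data,stop} → &{done,data,stop}  (internal→external)
              • done:
                ⊕{err,ack,ok} → &{err,ack,ok}  (internal→external)
                  • err:
                    ?Unit → !Unit
                      dual(Y) = Y
                  • ack:
                    ?Int → !Int
                      dual(Y) = Y
                  • ok:
                    !Bool → ?Bool
                      dual(end) = end
              • data:
                ?Unit → !Unit
                  &{retry,more,ok} → ⊕{retry,more,ok}  (&→⊕)
                    • retry:
                      dual(Y) = Y
                    • more:
                      dual(end) = end
                    • ok:
                      dual(end) = end
              • stop:
                ⊕{stop,err} → &{stop,err}  (internal→external)
                  • stop:
                    &{data,retry} → ⊕{data,retry}  (&→⊕)
                      • data:
                        dual(Y) = Y
                      • retry:
                        dual(Y) = Y
                  • err:
                    !Str → ?Str
                      dual(end) = end
          • ack:
            ?Bool → !Bool
              &{stop,retry,more} → ⊕{stop,retry,more}  (&→⊕)
                • stop:
                  !Unit → ?Unit
                    dual(Y) = Y
                • retry:
                  ?Str → !Str
                    dual(Y) = Y
                • more:
                  ?Bool → !Bool
                    dual(end) = end

?Bool.!Str.μY.?Int.&{data: ⊕{more: ⊕{done: ?Int.Y, ok: !Unit.end}, retry: ?Unit.?Bool.Y, data: !Str.?Bool.end}, err: &{done: &{err: !Unit.Y, ack: !Int.Y, ok: ?Bool.end}, data: !Unit.⊕{retry: Y, more: end, ok: end}, stop: &{stop: ⊕{data: Y, retry: Y}, err: ?Str.end}}, ack: !Bool.⊕{stop: ?Unit.Y, retry: !Str.Y, more: !Bool.end}}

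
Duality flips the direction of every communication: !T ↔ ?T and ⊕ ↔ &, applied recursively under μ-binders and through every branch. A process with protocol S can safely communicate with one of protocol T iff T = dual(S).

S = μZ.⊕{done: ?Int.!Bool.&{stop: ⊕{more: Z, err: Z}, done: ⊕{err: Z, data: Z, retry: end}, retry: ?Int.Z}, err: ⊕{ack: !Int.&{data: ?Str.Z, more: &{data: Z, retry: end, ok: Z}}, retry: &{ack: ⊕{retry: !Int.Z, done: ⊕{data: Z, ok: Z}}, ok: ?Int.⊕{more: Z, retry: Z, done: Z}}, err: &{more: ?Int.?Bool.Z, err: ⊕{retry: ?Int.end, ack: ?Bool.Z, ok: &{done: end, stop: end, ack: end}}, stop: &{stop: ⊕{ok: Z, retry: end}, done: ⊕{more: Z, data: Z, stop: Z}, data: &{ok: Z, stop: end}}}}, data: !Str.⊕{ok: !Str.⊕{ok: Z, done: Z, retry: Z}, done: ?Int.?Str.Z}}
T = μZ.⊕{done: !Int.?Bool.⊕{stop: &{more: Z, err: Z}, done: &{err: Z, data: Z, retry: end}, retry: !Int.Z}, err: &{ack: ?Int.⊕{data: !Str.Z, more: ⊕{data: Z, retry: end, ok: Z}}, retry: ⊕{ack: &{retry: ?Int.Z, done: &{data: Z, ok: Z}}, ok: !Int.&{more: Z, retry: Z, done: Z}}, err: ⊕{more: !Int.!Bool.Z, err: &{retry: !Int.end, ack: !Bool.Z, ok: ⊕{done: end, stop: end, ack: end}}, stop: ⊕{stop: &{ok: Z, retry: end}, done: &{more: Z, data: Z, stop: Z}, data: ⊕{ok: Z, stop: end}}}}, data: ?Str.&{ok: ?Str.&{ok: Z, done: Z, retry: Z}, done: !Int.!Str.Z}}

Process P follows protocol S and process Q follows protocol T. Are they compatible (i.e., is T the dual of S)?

μZ | μZ  match (binder kept)
  ⊕{done,err,data} | ⊕{done,err,data}  ✗ choice polarity not flipped — not dual

NO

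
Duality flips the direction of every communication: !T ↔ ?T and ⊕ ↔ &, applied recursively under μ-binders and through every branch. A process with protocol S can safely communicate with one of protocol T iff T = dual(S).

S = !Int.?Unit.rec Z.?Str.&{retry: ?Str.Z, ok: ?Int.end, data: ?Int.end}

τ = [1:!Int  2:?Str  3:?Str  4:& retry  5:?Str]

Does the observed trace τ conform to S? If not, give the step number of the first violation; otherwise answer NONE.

2

[1] !Int  ✓  residual = ?Unit.rec Z.…
[2] got ?Str, protocol expects ?Unit  ✗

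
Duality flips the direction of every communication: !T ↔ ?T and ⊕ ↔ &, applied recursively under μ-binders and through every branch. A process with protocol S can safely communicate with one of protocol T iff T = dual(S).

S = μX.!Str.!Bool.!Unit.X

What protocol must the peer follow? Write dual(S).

μX.?Str.?Bool.?Unit.X

μX ↦ μX  (rec unchanged)
  !Str ↦ ?Str
    !Bool ↦ ?Bool
      !Unit ↦ ?Unit
        X ↦ X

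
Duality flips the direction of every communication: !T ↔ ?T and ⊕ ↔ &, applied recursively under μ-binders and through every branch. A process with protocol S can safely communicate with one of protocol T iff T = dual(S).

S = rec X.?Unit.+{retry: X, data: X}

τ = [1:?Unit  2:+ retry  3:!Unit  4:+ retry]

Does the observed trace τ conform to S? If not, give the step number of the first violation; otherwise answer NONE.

3

step 1: ?Unit  match  cont: +{retry: rec X.…, data: rec X.…}
step 2: + retry  match  cont: rec X.…
step 3: got !Unit, protocol expects ?Unit  ✗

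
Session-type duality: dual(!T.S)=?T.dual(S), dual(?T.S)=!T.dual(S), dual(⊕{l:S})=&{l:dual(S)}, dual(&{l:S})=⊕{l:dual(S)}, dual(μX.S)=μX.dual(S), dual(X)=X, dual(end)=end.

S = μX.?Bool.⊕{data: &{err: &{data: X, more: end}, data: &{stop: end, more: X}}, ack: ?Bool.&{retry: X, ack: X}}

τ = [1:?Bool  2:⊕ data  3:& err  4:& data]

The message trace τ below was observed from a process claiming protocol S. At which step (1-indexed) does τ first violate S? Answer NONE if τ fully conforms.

NONE

@1 ?Bool  match  residual = ⊕{data: &{err: &{data: μX.…, more: end}, data: &{stop: end, more: μX.…}}, ack: ?Bool.&{retry: μX.…, ack: μX.…}}
@2 ⊕ data  match  residual = &{err: &{data: μX.…, more: end}, data: &{stop: end, more: μX.…}}
@3 & err  match  residual = &{data: μX.…, more: end}
@4 & data  match  residual = μX.…
all 4 steps conform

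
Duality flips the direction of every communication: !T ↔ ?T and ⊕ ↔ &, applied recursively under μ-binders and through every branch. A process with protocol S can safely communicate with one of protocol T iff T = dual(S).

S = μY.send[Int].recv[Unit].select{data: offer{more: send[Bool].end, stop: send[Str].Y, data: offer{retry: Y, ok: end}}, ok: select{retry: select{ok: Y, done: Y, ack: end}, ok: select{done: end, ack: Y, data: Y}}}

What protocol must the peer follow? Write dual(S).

μY → μY  (rec unchanged)
  send[Int] → recv[Int]
    recv[Unit] → send[Unit]
      select{data,ok} → offer{data,ok}  (⊕→&)
        [data]
          offer{more,stop,data} → select{more,stop,data}  (external→internal)
            [more]
              send[Bool] → recv[Bool]
                end ↦ end
            [stop]
              send[Str] → recv[Str]
                Y ↦ Y
            [data]
              offer{retry,ok} → select{retry,ok}  (external→internal)
                [retry]
                  Y ↦ Y
                [ok]
                  end ↦ end
        [ok]
          select{retry,ok} → offer{retry,ok}  (⊕→&)
            [retry]
              select{ok,done,ack} → offer{ok,done,ack}  (⊕→&)
                [ok]
                  Y ↦ Y
                [done]
                  Y ↦ Y
                [ack]
                  end ↦ end
            [ok]
              select{done,ack,data} → offer{done,ack,data}  (⊕→&)
                [done]
                  end ↦ end
                [ack]
                  Y ↦ Y
                [data]
                  Y ↦ Y

μY.recv[Int].send[Unit].offer{data: select{more: recv[Bool].end, stop: recv[Str].Y, data: select{retry: Y, ok: end}}, ok: offer{retry: offer{ok: Y, done: Y, ack: end}, ok: offer{done: end, ack: Y, data: Y}}}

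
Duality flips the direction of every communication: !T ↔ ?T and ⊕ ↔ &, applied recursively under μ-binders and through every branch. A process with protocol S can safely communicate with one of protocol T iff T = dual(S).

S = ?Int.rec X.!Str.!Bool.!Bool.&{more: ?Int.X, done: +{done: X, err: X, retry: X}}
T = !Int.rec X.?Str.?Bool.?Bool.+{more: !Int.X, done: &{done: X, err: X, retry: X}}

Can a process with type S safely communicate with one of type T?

YES

?Int | !Int  ok
  rec X | rec X  ok (rec unchanged)
    !Str | ?Str  ok
      !Bool | ?Bool  ok
        !Bool | ?Bool  ok
          &{more,done} | +{more,done}  ok labels match
            [more]
              ?Int | !Int  ok
                X | X  ok
            [done]
              +{done,err,retry} | &{done,err,retry}  ok labels match
                [done]
                  X | X  ok
                [err]
                  X | X  ok
                [retry]
                  X | X  ok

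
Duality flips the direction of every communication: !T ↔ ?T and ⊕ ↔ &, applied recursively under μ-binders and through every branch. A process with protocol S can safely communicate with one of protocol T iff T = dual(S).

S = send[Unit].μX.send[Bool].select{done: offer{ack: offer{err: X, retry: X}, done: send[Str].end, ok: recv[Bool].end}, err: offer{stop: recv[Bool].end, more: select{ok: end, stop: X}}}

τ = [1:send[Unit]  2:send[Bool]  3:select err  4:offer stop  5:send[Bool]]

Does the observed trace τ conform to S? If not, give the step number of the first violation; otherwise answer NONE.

5

@1 send[Unit]  match  now at μX.…
@2 send[Bool]  match  now at select{done: offer{ack: offer{err: μX.…, retry: μX.…}, done: send[Str].end, ok: recv[Bool].end}, err: offer{stop: recv[Bool].end, more: select{ok: end, stop: μX.…}}}
@3 select err  match  now at offer{stop: recv[Bool].end, more: select{ok: end, stop: μX.…}}
@4 offer stop  match  now at recv[Bool].end
@5 got send[Bool], protocol expects recv[Bool]  ✗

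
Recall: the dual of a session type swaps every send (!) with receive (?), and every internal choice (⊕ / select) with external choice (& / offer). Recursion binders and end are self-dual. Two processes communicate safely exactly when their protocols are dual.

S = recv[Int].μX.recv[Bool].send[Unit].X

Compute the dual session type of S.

recv[Int] ↦ send[Int]
  μX ↦ μX  (rec unchanged)
    recv[Bool] ↦ send[Bool]
      send[Unit] ↦ recv[Unit]
        X self-dual

send[Int].μX.send[Bool].recv[Unit].X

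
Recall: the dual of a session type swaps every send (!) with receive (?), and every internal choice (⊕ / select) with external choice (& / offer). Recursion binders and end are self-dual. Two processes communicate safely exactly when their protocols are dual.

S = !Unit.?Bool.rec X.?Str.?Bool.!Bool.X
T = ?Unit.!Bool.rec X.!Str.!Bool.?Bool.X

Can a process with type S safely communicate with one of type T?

YES

!Unit ‖ ?Unit  match
  ?Bool ‖ !Bool  match
    rec X ‖ rec X  match (binder kept)
      ?Str ‖ !Str  match
        ?Bool ‖ !Bool  match
          !Bool ‖ ?Bool  match
            X ‖ X  match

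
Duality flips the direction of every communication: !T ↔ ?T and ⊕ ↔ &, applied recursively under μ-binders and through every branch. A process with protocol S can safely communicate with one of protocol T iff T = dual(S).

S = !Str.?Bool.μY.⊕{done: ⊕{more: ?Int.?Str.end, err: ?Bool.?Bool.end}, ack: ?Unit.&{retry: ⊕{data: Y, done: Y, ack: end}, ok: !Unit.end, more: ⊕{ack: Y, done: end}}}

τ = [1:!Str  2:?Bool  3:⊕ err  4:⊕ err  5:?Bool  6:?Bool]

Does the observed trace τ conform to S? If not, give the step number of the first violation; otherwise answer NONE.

step 1: !Str  ✓  cont: ?Bool.μY.…
step 2: ?Bool  ✓  cont: μY.…
step 3: got ⊕ err, protocol expects ⊕ done or ⊕ ack  ✗

3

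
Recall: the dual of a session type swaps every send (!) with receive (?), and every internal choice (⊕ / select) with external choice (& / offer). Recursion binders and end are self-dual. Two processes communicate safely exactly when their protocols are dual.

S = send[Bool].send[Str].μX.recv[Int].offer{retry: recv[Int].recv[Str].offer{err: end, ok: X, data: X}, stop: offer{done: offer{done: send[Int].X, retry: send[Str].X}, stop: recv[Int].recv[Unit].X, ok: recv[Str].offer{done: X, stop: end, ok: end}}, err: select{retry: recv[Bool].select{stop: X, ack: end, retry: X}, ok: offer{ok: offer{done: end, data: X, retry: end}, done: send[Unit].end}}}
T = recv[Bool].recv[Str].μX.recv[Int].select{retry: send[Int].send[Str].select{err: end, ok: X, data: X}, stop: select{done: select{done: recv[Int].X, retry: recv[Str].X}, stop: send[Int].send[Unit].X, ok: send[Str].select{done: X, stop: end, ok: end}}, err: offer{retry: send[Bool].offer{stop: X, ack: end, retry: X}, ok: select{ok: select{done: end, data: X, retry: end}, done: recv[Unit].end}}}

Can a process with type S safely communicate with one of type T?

NO

send[Bool] ‖ recv[Bool]  ✓
  send[Str] ‖ recv[Str]  ✓
    μX ‖ μX  ✓ (μ self-dual)
      recv[Int] ‖ recv[Int]  ✗ same direction on both sides — not dual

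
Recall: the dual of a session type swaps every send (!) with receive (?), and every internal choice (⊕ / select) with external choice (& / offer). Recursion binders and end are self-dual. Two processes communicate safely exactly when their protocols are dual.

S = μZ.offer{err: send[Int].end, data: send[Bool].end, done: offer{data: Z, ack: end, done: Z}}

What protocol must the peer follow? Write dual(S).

μZ.select{err: recv[Int].end, data: recv[Bool].end, done: select{data: Z, ack: end, done: Z}}

μZ → μZ  (rec unchanged)
  offer{err,data,done} → select{err,data,done}  (&→⊕)
    case err:
      send[Int] → recv[Int]
        end ↦ end
    case data:
      send[Bool] → recv[Bool]
        end ↦ end
    case done:
      offer{data,ack,done} → select{data,ack,done}  (&→⊕)
        case data:
          Z ↦ Z
        case ack:
          end ↦ end
        case done:
          Z ↦ Z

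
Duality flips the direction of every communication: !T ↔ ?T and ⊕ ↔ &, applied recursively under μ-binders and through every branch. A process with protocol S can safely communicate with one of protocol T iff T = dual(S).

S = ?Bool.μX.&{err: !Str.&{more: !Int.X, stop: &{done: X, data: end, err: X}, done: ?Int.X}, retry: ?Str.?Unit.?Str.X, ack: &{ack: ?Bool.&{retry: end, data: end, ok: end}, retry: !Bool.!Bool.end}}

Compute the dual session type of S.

!Bool.μX.⊕{err: ?Str.⊕{more: ?Int.X, stop: ⊕{done: X, data: end, err: X}, done: !Int.X}, retry: !Str.!Unit.!Str.X, ack: ⊕{ack: !Bool.⊕{retry: end, data: end, ok: end}, retry: ?Bool.?Bool.end}}

?Bool = !Bool
  μX = μX  (μ self-dual)
    &{err,retry,ack} = ⊕{err,retry,ack}  (&→⊕)
      • err:
        !Str = ?Str
          &{more,stop,done} = ⊕{more,stop,done}  (&→⊕)
            • more:
              !Int = ?Int
                X ↦ X
            • stop:
              &{done,data,err} = ⊕{done,data,err}  (&→⊕)
                • done:
                  X ↦ X
                • data:
                  end ↦ end
                • err:
                  X ↦ X
            • done:
              ?Int = !Int
                X ↦ X
      • retry:
        ?Str = !Str
          ?Unit = !Unit
            ?Str = !Str
              X ↦ X
      • ack:
        &{ack,retry} = ⊕{ack,retry}  (&→⊕)
          • ack:
            ?Bool = !Bool
              &{retry,data,ok} = ⊕{retry,data,ok}  (&→⊕)
                • retry:
                  end ↦ end
                • data:
                  end ↦ end
                • ok:
                  end ↦ end
          • retry:
            !Bool = ?Bool
              !Bool = ?Bool
                end ↦ end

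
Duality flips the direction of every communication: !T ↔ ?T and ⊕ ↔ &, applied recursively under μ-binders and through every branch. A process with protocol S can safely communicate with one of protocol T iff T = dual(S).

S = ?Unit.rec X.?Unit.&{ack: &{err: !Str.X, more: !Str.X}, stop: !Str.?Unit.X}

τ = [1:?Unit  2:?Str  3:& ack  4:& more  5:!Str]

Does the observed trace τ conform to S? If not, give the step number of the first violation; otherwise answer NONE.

[1] ?Unit  match  now at rec X.…
[2] got ?Str, protocol expects ?Unit  ✗

2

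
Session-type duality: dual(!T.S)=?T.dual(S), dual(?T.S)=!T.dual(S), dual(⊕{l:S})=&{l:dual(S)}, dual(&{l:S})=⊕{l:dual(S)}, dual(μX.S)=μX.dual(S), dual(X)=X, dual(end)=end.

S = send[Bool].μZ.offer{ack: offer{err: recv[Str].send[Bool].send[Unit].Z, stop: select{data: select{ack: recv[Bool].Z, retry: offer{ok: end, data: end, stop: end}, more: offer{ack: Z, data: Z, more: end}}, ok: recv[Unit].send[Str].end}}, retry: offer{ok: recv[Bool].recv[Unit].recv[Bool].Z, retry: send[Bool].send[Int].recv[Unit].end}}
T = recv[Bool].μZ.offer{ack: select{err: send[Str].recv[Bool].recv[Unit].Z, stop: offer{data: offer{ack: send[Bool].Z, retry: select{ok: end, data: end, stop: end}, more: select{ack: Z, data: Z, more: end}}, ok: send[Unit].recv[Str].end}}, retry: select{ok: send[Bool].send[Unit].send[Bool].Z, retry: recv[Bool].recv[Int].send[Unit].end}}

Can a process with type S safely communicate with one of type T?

send[Bool] vs recv[Bool]  match
  μZ vs μZ  match (μ self-dual)
    offer{ack,retry} vs offer{ack,retry}  ✗ choice polarity not flipped — not dual

NO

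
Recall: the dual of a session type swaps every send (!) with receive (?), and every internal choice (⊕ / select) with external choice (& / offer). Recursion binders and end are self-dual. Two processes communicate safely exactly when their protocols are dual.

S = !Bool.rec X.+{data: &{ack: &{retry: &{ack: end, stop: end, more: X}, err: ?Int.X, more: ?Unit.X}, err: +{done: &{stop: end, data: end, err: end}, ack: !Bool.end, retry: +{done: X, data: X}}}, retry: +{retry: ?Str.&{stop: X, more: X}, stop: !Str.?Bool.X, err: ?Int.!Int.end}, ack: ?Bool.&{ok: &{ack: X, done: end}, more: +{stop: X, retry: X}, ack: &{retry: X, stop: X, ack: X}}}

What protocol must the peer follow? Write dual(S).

!Bool ↦ ?Bool
  rec X ↦ rec X  (binder kept)
    +{data,retry,ack} ↦ &{data,retry,ack}  (⊕→&)
      • data:
        &{ack,err} ↦ +{ack,err}  (offer→select)
          • ack:
            &{retry,err,more} ↦ +{retry,err,more}  (offer→select)
              • retry:
                &{ack,stop,more} ↦ +{ack,stop,more}  (offer→select)
                  • ack:
                    end ↦ end
                  • stop:
                    end ↦ end
                  • more:
                    X ↦ X
              • err:
                ?Int ↦ !Int
                  X ↦ X
              • more:
                ?Unit ↦ !Unit
                  X ↦ X
          • err:
            +{done,ack,retry} ↦ &{done,ack,retry}  (⊕→&)
              • done:
                &{stop,data,err} ↦ +{stop,data,err}  (offer→select)
                  • stop:
                    end ↦ end
                  • data:
                    end ↦ end
                  • err:
                    end ↦ end
              • ack:
                !Bool ↦ ?Bool
                  end ↦ end
              • retry:
                +{done,data} ↦ &{done,data}  (⊕→&)
                  • done:
                    X ↦ X
                  • data:
                    X ↦ X
      • retry:
        +{retry,stop,err} ↦ &{retry,stop,err}  (⊕→&)
          • retry:
            ?Str ↦ !Str
              &{stop,more} ↦ +{stop,more}  (offer→select)
                • stop:
                  X ↦ X
                • more:
                  X ↦ X
          • stop:
            !Str ↦ ?Str
              ?Bool ↦ !Bool
                X ↦ X
          • err:
            ?Int ↦ !Int
              !Int ↦ ?Int
                end ↦ end
      • ack:
        ?Bool ↦ !Bool
          &{ok,more,ack} ↦ +{ok,more,ack}  (offer→select)
            • ok:
              &{ack,done} ↦ +{ack,done}  (offer→select)
                • ack:
                  X ↦ X
                • done:
                  end ↦ end
            • more:
              +{stop,retry} ↦ &{stop,retry}  (⊕→&)
                • stop:
                  X ↦ X
                • retry:
                  X ↦ X
            • ack:
              &{retry,stop,ack} ↦ +{retry,stop,ack}  (offer→select)
                • retry:
                  X ↦ X
                • stop:
                  X ↦ X
                • ack:
                  X ↦ X

?Bool.rec X.&{data: +{ack: +{retry: +{ack: end, stop: end, more: X}, err: !Int.X, more: !Unit.X}, err: &{done: +{stop: end, data: end, err: end}, ack: ?Bool.end, retry: &{done: X, data: X}}}, retry: &{retry: !Str.+{stop: X, more: X}, stop: ?Str.!Bool.X, err: !Int.?Int.end}, ack: !Bool.+{ok: +{ack: X, done: end}, more: &{stop: X, retry: X}, ack: +{retry: X, stop: X, ack: X}}}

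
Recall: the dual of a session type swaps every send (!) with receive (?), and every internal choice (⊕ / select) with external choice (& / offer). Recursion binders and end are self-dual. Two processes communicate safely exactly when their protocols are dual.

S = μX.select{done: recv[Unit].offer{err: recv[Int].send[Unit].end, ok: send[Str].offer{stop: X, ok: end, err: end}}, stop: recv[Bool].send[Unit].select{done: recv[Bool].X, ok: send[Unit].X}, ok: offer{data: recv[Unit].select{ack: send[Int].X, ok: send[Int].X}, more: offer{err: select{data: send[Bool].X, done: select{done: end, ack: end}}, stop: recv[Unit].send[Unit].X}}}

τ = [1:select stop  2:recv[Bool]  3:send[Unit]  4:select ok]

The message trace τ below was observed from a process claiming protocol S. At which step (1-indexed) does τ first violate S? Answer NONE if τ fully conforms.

step 1: select stop  ✓  now at recv[Bool].send[Unit].select{done: recv[Bool].μX.…, ok: send[Unit].μX.…}
step 2: recv[Bool]  ✓  now at send[Unit].select{done: recv[Bool].μX.…, ok: send[Unit].μX.…}
step 3: send[Unit]  ✓  now at select{done: recv[Bool].μX.…, ok: send[Unit].μX.…}
step 4: select ok  ✓  now at send[Unit].μX.…
trace exhausted — no violation

NONE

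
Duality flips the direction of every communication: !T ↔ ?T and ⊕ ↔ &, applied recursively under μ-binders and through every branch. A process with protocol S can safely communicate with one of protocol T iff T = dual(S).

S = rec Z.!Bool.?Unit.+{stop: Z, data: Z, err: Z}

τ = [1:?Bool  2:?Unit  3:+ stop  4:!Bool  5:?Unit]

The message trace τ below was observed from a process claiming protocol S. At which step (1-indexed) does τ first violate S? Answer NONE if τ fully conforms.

1

@1 got ?Bool, protocol expects !Bool  ✗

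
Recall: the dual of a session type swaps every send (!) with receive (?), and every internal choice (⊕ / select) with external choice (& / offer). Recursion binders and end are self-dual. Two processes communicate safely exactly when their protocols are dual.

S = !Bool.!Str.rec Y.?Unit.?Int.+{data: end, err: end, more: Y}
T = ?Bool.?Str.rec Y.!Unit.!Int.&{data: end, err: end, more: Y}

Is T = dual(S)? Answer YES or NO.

YES

!Bool vs ?Bool  ok
  !Str vs ?Str  ok
    rec Y vs rec Y  ok (μ self-dual)
      ?Unit vs !Unit  ok
        ?Int vs !Int  ok
          +{data,err,more} vs &{data,err,more}  ok labels match
            • data:
              end vs end  ok
            • err:
              end vs end  ok
            • more:
              Y vs Y  ok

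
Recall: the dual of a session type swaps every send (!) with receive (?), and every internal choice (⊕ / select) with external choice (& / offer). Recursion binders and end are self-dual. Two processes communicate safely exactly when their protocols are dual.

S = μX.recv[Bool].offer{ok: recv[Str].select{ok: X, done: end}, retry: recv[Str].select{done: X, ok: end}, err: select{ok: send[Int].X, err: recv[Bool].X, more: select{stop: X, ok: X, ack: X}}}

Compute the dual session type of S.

μX.send[Bool].select{ok: send[Str].offer{ok: X, done: end}, retry: send[Str].offer{done: X, ok: end}, err: offer{ok: recv[Int].X, err: send[Bool].X, more: offer{stop: X, ok: X, ack: X}}}

μX → μX  (μ self-dual)
  recv[Bool] → send[Bool]
    offer{ok,retry,err} → select{ok,retry,err}  (offer→select)
      • ok:
        recv[Str] → send[Str]
          select{ok,done} → offer{ok,done}  (⊕→&)
            • ok:
              X ↦ X
            • done:
              end ↦ end
      • retry:
        recv[Str] → send[Str]
          select{done,ok} → offer{done,ok}  (⊕→&)
            • done:
              X ↦ X
            • ok:
              end ↦ end
      • err:
        select{ok,err,more} → offer{ok,err,more}  (⊕→&)
          • ok:
            send[Int] → recv[Int]
              X ↦ X
          • err:
            recv[Bool] → send[Bool]
              X ↦ X
          • more:
            select{stop,ok,ack} → offer{stop,ok,ack}  (⊕→&)
              • stop:
                X ↦ X
              • ok:
                X ↦ X
              • ack:
                X ↦ X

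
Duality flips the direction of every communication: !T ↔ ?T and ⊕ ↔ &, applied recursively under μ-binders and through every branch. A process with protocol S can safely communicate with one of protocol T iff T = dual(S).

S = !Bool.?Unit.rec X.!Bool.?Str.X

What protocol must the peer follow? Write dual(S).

?Bool.!Unit.rec X.?Bool.!Str.X

!Bool = ?Bool
  ?Unit = !Unit
    rec X = rec X  (rec unchanged)
      !Bool = ?Bool
        ?Str = !Str
          dual(X) = X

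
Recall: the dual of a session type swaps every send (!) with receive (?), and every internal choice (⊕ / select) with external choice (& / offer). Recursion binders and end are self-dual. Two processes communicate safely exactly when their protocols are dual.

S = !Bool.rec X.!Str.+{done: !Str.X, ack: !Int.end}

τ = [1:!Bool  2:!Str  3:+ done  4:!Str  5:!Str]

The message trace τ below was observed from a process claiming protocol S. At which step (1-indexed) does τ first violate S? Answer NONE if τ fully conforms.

NONE

step 1: !Bool  match  state: rec X.…
step 2: !Str  match  state: +{done: !Str.rec X.…, ack: !Int.end}
step 3: + done  match  state: !Str.rec X.…
step 4: !Str  match  state: rec X.…
step 5: !Str  match  state: +{done: !Str.rec X.…, ack: !Int.end}
all 5 steps conform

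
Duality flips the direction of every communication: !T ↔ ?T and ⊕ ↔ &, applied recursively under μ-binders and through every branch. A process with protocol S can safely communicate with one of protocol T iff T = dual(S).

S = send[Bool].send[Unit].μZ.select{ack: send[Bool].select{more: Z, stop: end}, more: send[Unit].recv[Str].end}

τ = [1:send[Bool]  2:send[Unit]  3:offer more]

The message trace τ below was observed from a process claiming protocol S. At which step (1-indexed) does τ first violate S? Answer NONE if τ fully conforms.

@1 send[Bool]  ok  state: send[Unit].μZ.…
@2 send[Unit]  ok  state: μZ.…
@3 got offer more, protocol expects select ack or select more  ✗

3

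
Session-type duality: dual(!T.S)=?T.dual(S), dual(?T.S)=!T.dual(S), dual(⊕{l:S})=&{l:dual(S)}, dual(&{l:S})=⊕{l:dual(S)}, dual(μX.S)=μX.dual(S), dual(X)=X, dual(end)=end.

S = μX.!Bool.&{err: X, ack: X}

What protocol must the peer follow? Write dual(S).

μX.?Bool.⊕{err: X, ack: X}

μX = μX  (binder kept)
  !Bool = ?Bool
    &{err,ack} = ⊕{err,ack}  (offer→select)
      case err:
        X self-dual
      case ack:
        X self-dual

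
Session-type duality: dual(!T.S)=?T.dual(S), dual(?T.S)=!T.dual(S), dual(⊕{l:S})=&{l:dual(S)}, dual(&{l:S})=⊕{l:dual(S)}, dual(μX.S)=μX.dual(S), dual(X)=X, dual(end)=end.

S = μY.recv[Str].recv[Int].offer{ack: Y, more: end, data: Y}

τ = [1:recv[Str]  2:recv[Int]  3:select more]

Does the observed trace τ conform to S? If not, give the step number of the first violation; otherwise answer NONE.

step 1: recv[Str]  match  residual = recv[Int].offer{ack: μY.…, more: end, data: μY.…}
step 2: recv[Int]  match  residual = offer{ack: μY.…, more: end, data: μY.…}
step 3: got select more, protocol expects offer ack or offer more or offer data  ✗

3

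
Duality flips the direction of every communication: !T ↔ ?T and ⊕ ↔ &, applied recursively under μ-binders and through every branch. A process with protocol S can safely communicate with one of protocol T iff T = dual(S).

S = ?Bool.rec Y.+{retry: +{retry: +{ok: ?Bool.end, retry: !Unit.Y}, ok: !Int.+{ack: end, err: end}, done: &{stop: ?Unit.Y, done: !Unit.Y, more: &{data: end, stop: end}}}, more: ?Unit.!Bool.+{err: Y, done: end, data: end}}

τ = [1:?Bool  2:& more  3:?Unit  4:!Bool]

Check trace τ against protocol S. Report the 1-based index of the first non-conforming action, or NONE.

@1 ?Bool  match  state: rec Y.…
@2 got & more, protocol expects + retry or + more  ✗

2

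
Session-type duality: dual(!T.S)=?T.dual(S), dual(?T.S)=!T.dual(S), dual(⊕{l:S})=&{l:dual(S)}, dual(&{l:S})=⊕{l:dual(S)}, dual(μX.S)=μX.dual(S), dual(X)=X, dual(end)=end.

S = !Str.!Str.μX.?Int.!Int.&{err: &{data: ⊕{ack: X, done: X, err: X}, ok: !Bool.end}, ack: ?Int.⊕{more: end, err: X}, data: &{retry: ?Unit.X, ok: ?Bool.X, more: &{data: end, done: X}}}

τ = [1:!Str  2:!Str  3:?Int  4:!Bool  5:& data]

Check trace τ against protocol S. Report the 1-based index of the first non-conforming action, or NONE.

@1 !Str  ✓  now at !Str.μX.…
@2 !Str  ✓  now at μX.…
@3 ?Int  ✓  now at !Int.&{err: &{data: ⊕{ack: μX.…, done: μX.…, err: μX.…}, ok: !Bool.end}, ack: ?Int.⊕{more: end, err: μX.…}, data: &{retry: ?Unit.μX.…, ok: ?Bool.μX.…, more: &{data: end, done: μX.…}}}
@4 got !Bool, protocol expects !Int  ✗

4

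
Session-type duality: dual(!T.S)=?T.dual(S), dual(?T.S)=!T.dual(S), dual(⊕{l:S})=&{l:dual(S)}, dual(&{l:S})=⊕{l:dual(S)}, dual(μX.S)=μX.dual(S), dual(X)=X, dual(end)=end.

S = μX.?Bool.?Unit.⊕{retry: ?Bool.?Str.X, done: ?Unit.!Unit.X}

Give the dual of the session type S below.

μX.!Bool.!Unit.&{retry: !Bool.!Str.X, done: !Unit.?Unit.X}

μX ↦ μX  (μ self-dual)
  ?Bool ↦ !Bool
    ?Unit ↦ !Unit
      ⊕{retry,done} ↦ &{retry,done}  (select→offer)
        • retry:
          ?Bool ↦ !Bool
            ?Str ↦ !Str
              X ↦ X
        • done:
          ?Unit ↦ !Unit
            !Unit ↦ ?Unit
              X ↦ X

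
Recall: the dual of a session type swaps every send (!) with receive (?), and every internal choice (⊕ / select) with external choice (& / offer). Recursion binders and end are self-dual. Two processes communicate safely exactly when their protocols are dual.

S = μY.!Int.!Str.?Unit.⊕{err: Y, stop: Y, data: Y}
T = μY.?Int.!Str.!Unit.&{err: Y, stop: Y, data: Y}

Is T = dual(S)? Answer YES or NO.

μY vs μY  ✓ (μ self-dual)
  !Int vs ?Int  ✓
    !Str vs !Str  ✗ same direction on both sides — not dual

NO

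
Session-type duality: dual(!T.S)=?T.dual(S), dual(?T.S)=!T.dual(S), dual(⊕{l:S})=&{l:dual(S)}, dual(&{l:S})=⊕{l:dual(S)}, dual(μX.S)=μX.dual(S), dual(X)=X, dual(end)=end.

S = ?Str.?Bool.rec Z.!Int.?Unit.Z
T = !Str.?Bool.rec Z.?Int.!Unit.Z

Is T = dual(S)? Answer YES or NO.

NO

?Str ‖ !Str  match
  ?Bool ‖ ?Bool  ✗ same direction on both sides — not dual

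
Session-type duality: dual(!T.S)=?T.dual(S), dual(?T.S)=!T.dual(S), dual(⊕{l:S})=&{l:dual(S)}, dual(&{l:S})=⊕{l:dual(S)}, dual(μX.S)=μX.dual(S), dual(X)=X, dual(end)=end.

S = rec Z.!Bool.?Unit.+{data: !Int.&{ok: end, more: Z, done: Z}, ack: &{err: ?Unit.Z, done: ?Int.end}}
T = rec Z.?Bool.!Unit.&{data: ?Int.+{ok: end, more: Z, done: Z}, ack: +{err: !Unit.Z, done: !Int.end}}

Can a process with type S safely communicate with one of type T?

YES

rec Z vs rec Z  ok (μ self-dual)
  !Bool vs ?Bool  ok
    ?Unit vs !Unit  ok
      +{data,ack} vs &{data,ack}  ok label sets agree
        • data:
          !Int vs ?Int  ok
            &{ok,more,done} vs +{ok,more,done}  ok label sets agree
              • ok:
                end vs end  ok
              • more:
                Z vs Z  ok
              • done:
                Z vs Z  ok
        • ack:
          &{err,done} vs +{err,done}  ok label sets agree
            • err:
              ?Unit vs !Unit  ok
                Z vs Z  ok
            • done:
              ?Int vs !Int  ok
                end vs end  ok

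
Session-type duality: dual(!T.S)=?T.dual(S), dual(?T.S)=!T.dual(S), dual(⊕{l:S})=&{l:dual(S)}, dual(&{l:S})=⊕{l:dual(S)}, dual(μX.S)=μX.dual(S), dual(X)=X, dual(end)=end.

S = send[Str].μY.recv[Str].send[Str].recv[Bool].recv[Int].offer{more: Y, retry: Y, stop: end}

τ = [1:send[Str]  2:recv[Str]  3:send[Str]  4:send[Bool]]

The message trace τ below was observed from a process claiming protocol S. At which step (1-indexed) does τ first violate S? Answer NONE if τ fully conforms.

4

step 1: send[Str]  ✓  cont: μY.…
step 2: recv[Str]  ✓  cont: send[Str].recv[Bool].recv[Int].offer{more: μY.…, retry: μY.…, stop: end}
step 3: send[Str]  ✓  cont: recv[Bool].recv[Int].offer{more: μY.…, retry: μY.…, stop: end}
step 4: got send[Bool], protocol expects recv[Bool]  ✗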